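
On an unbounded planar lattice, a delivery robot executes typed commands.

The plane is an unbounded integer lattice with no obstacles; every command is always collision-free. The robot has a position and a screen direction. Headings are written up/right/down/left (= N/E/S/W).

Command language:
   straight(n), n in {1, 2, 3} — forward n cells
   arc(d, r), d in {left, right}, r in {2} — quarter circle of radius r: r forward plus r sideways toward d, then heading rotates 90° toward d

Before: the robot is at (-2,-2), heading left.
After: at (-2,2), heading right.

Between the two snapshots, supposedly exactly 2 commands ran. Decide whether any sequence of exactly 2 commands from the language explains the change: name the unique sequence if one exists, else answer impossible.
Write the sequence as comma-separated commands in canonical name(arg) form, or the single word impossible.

key: position moved to (-2,2) AND the heading swung to E — translation plus rotation needed
initial: at (-2,-2), heading left
1. arc(right, 2) → at (-4,0), heading up
2. arc(right, 2) → at (-2,2), heading right
no other 2-command option fits: unique.

arc(right, 2), arc(right, 2)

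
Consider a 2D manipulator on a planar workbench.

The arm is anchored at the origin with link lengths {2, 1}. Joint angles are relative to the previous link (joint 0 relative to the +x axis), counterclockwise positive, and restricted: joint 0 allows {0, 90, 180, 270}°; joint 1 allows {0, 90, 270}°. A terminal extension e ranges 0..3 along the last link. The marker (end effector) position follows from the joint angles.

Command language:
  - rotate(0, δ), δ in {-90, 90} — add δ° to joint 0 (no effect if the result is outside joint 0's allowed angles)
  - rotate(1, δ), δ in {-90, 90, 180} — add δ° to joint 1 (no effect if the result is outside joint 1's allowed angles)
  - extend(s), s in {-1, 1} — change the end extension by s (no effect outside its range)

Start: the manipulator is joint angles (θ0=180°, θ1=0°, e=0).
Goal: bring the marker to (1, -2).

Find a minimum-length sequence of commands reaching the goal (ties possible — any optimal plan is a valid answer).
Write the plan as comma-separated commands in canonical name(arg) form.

begin: joint angles (θ0=180°, θ1=0°, e=0)
step 1 (rotate(1, 90)): joint angles (θ0=180°, θ1=90°, e=0)
step 2 (rotate(0, 90)): joint angles (θ0=270°, θ1=90°, e=0)
nothing shorter than 2 reaches the goal.

rotate(1, 90), rotate(0, 90)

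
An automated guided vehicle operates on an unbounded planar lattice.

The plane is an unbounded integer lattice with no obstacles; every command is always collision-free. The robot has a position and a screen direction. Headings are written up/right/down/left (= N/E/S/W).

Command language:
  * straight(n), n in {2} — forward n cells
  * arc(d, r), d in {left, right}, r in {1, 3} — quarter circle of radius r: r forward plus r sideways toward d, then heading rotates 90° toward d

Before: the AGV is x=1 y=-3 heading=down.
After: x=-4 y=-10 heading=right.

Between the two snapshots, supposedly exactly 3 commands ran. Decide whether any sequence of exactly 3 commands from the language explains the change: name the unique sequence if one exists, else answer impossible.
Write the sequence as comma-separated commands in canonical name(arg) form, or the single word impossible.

arc(right, 3), arc(left, 3), arc(left, 1)

key: cell and facing (now E) both changed — the 3 commands mix motion and turning
start: x=1 y=-3 heading=down
step 1 (arc(right, 3)): x=-2 y=-6 heading=left
step 2 (arc(left, 3)): x=-5 y=-9 heading=down
step 3 (arc(left, 1)): x=-4 y=-10 heading=right
uniquely the one of 125 3-step routes that fits.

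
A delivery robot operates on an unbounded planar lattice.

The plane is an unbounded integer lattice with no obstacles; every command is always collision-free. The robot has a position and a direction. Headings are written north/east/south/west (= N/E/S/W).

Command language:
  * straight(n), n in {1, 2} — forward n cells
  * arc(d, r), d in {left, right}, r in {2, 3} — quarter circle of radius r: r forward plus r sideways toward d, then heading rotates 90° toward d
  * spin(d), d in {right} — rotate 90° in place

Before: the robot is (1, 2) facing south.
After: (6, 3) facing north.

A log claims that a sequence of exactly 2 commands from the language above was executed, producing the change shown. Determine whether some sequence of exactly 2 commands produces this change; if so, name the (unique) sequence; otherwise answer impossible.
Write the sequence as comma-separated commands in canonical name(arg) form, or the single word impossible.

key: cell and facing (now N) both changed — the 2 commands mix motion and turning
from: (1, 2) facing south
[1] after arc(left, 2): (3, 0) facing east
[2] after arc(left, 3): (6, 3) facing north
no other 2-command option fits: unique.

arc(left, 2), arc(left, 3)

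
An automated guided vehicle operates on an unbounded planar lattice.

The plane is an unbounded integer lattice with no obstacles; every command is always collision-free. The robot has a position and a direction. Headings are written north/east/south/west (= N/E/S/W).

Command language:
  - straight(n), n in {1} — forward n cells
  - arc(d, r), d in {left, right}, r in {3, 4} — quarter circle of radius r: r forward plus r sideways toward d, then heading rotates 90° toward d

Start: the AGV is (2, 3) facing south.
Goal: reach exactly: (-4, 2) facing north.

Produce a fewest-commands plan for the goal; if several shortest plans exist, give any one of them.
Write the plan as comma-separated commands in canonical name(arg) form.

t0: (2, 3) facing south
step 1 (straight(1)): (2, 2) facing south
step 2 (arc(right, 3)): (-1, -1) facing west
step 3 (arc(right, 3)): (-4, 2) facing north
nothing shorter than 3 reaches the goal.

straight(1), arc(right, 3), arc(right, 3)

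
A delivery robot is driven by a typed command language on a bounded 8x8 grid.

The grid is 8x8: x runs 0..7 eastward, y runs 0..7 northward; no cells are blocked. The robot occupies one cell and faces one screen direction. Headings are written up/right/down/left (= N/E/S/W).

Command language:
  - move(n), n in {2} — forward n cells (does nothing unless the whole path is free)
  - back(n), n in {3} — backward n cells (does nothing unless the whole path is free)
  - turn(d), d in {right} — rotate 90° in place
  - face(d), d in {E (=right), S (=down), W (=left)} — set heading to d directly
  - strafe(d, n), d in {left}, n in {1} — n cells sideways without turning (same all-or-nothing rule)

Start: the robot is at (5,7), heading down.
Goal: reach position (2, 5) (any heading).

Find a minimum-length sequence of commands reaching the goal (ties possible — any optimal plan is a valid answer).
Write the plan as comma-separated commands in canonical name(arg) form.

move(2), face(E), back(3)

t0: at (5,7), heading down
[1] after move(2): at (5,5), heading down
[2] after face(E): at (5,5), heading right
[3] after back(3): at (2,5), heading right
no 2-step plan works, so 3 is optimal.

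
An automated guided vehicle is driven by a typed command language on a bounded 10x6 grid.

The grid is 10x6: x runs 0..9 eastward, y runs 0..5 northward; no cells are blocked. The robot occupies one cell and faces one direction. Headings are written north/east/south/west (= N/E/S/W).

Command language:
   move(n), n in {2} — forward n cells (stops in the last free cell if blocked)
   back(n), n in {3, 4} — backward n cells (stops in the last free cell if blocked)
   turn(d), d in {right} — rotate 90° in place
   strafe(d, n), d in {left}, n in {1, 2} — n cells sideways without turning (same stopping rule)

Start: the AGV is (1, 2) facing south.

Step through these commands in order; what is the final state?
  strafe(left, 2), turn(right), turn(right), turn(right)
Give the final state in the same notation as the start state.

initial: (1, 2) facing south
t=1 strafe(left, 2) ⇒ (3, 2) facing south
t=2 turn(right) ⇒ (3, 2) facing west
t=3 turn(right) ⇒ (3, 2) facing north
t=4 turn(right) ⇒ (3, 2) facing east

(3, 2) facing east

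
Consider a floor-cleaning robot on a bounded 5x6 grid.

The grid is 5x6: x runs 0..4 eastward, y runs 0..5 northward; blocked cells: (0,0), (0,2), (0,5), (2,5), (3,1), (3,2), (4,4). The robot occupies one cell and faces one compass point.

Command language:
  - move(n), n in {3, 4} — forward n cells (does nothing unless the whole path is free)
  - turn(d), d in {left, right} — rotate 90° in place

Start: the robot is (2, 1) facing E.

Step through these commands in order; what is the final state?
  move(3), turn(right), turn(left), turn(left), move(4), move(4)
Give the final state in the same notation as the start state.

(2, 1) facing N

from: (2, 1) facing E
1. move(3) → (2, 1) facing E
2. turn(right) → (2, 1) facing S
3. turn(left) → (2, 1) facing E
4. turn(left) → (2, 1) facing N
5. move(4) → (2, 1) facing N
6. move(4) → (2, 1) facing N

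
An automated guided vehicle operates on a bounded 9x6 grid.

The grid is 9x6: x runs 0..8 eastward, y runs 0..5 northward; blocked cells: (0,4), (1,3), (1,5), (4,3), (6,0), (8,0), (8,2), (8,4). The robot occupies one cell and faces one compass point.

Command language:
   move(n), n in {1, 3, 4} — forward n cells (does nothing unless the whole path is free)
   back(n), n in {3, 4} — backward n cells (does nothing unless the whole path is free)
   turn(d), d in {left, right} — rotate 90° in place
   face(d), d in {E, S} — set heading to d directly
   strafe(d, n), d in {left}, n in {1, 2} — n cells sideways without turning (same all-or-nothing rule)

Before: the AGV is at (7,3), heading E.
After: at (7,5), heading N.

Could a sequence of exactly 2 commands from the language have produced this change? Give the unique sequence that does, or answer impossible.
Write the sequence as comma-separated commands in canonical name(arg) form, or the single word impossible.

key: position moved to (7,5) AND the heading swung to N — translation plus rotation needed
t0: at (7,3), heading E
step 1 (strafe(left, 2)): at (7,5), heading E
step 2 (turn(left)): at (7,5), heading N
all 121 alternatives checked — unique.

strafe(left, 2), turn(left)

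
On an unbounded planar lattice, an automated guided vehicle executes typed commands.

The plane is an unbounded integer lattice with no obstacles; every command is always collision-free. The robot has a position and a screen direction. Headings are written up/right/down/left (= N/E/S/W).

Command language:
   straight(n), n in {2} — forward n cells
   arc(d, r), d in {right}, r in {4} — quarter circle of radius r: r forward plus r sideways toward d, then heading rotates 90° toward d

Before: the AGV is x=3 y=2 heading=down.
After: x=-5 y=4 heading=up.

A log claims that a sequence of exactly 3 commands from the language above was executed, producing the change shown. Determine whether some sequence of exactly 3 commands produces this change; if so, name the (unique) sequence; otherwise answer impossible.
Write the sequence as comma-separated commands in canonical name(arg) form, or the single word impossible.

arc(right, 4), arc(right, 4), straight(2)

key: running straight(2) before arc(right, 4) would end elsewhere — order is forced
t0: x=3 y=2 heading=down
[1] after arc(right, 4): x=-1 y=-2 heading=left
[2] after arc(right, 4): x=-5 y=2 heading=up
[3] after straight(2): x=-5 y=4 heading=up
all 8 alternatives checked — unique.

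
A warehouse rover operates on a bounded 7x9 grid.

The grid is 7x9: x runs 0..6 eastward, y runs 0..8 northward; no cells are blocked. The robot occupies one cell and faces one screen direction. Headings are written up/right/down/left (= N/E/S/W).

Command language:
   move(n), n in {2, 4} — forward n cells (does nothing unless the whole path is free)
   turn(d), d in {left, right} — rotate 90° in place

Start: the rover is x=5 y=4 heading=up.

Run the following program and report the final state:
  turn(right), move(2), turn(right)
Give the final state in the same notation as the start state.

x=5 y=4 heading=down

from: x=5 y=4 heading=up
step 1 (turn(right)): x=5 y=4 heading=right
step 2 (move(2)): x=5 y=4 heading=right
step 3 (turn(right)): x=5 y=4 heading=down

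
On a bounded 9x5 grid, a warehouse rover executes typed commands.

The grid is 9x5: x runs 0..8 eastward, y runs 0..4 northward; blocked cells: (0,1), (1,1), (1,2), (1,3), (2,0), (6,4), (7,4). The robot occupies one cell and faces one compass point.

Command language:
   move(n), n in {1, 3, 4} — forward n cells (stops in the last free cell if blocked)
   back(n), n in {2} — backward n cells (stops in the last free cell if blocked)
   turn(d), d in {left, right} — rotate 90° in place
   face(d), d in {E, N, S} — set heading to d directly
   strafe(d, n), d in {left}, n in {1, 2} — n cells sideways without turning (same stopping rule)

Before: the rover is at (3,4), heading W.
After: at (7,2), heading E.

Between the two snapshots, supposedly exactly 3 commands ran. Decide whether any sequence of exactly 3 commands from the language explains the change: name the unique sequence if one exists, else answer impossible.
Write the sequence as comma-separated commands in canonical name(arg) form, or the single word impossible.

key: order matters: swapping strafe(left, 2) and move(4) lands elsewhere
initial: at (3,4), heading W
1. strafe(left, 2) → at (3,2), heading W
2. face(E) → at (3,2), heading E
3. move(4) → at (7,2), heading E
uniquely the one of 1331 3-step routes that fits.

strafe(left, 2), face(E), move(4)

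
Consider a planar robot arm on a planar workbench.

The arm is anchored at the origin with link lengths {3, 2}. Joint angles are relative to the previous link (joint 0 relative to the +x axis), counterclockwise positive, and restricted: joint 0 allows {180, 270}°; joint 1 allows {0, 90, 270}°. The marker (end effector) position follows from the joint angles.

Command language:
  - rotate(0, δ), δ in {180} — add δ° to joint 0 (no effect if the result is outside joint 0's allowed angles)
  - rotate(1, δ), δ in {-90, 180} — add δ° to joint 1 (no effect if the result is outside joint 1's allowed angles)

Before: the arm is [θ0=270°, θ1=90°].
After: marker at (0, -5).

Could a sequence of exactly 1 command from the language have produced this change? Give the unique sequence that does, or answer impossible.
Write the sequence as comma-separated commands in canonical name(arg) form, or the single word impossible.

initial: [θ0=270°, θ1=90°]
1. rotate(1, -90) → [θ0=270°, θ1=0°]
no other 1-command option fits: unique.

rotate(1, -90)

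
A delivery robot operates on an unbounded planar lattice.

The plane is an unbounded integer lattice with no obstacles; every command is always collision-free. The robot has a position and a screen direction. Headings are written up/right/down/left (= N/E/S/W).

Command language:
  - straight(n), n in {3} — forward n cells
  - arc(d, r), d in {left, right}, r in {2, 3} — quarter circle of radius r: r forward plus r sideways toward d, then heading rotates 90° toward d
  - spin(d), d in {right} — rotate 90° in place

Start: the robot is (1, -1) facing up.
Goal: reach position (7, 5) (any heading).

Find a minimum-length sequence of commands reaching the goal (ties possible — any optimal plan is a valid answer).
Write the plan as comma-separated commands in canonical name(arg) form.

begin: (1, -1) facing up
step 1 (arc(right, 3)): (4, 2) facing right
step 2 (arc(left, 3)): (7, 5) facing up
shorter routes all fall short; 2 is best.

arc(right, 3), arc(left, 3)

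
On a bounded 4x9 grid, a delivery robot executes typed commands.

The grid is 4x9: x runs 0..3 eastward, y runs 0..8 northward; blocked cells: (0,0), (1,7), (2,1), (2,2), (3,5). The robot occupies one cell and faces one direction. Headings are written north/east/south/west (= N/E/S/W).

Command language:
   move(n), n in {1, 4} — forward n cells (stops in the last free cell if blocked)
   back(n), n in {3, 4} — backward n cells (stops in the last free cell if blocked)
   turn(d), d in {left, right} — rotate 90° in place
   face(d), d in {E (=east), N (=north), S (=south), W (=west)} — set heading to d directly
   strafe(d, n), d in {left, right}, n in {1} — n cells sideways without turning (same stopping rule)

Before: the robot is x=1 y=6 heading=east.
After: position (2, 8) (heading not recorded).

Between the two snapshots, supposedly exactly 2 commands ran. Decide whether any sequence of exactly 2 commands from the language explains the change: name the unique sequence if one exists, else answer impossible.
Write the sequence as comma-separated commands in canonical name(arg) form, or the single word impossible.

every 2-command combo misses the target.

impossible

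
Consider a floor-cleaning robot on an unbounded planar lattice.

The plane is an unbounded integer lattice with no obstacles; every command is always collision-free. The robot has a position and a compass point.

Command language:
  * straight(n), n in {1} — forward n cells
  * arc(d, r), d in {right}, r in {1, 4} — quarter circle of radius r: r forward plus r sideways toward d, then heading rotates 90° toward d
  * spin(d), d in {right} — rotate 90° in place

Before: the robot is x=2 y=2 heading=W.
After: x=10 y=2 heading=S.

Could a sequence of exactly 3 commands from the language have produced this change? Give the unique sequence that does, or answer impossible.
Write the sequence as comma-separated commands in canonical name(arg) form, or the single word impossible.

spin(right), arc(right, 4), arc(right, 4)

key: running arc(right, 4) before spin(right) would end elsewhere — order is forced
begin: x=2 y=2 heading=W
step 1 (spin(right)): x=2 y=2 heading=N
step 2 (arc(right, 4)): x=6 y=6 heading=E
step 3 (arc(right, 4)): x=10 y=2 heading=S
all 64 alternatives checked — unique.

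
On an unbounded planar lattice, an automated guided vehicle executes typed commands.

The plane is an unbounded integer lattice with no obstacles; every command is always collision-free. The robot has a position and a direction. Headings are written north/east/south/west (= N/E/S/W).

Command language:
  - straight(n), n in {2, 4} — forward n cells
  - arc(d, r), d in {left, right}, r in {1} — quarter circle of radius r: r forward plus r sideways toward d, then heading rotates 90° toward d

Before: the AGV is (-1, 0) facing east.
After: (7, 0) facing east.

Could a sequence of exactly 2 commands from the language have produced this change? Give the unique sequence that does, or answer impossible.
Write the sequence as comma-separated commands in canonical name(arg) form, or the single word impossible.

key: heading stays E — no command in the sequence turns
t0: (-1, 0) facing east
step 1 (straight(4)): (3, 0) facing east
step 2 (straight(4)): (7, 0) facing east
all 16 alternatives checked — unique.

straight(4), straight(4)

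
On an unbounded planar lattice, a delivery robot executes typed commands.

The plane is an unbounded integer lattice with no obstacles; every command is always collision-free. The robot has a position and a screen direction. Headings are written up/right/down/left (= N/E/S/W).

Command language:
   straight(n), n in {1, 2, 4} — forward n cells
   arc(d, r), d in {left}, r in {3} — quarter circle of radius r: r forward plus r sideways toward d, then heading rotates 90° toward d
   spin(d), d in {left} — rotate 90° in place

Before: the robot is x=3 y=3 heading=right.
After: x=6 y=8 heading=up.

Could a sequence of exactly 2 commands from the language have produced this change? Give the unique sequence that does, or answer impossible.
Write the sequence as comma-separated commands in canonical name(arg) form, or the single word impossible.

arc(left, 3), straight(2)

key: running straight(2) before arc(left, 3) would end elsewhere — order is forced
begin: x=3 y=3 heading=right
t=1 arc(left, 3) ⇒ x=6 y=6 heading=up
t=2 straight(2) ⇒ x=6 y=8 heading=up
all 25 alternatives checked — unique.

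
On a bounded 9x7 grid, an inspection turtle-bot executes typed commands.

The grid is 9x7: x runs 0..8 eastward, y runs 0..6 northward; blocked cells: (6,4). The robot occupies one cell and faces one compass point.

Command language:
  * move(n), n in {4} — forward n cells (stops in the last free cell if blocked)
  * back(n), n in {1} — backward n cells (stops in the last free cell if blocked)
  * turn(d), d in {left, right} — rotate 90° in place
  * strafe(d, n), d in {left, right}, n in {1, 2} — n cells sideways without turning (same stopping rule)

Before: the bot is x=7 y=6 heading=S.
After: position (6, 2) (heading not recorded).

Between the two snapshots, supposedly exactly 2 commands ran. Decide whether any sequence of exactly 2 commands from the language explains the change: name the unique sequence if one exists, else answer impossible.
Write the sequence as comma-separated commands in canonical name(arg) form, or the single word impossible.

key: running strafe(right, 1) before move(4) would end elsewhere — order is forced
begin: x=7 y=6 heading=S
[1] after move(4): x=7 y=2 heading=S
[2] after strafe(right, 1): x=6 y=2 heading=S
uniquely the one of 64 2-step routes that fits.

move(4), strafe(right, 1)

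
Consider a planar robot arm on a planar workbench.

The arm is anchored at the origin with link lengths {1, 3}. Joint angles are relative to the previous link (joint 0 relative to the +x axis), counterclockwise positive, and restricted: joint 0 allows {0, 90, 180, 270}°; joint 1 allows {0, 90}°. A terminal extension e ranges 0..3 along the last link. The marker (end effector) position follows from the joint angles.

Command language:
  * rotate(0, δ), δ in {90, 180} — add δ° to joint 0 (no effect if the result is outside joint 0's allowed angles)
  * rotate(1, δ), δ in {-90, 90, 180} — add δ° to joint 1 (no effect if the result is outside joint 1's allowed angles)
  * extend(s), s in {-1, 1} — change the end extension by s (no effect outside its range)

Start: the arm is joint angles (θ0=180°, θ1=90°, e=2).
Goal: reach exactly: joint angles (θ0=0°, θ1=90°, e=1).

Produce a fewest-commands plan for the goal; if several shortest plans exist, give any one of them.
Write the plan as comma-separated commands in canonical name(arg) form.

start: joint angles (θ0=180°, θ1=90°, e=2)
[1] after rotate(0, 180): joint angles (θ0=0°, θ1=90°, e=2)
[2] after extend(-1): joint angles (θ0=0°, θ1=90°, e=1)
minimal: 2 command(s), checked below 2.

rotate(0, 180), extend(-1)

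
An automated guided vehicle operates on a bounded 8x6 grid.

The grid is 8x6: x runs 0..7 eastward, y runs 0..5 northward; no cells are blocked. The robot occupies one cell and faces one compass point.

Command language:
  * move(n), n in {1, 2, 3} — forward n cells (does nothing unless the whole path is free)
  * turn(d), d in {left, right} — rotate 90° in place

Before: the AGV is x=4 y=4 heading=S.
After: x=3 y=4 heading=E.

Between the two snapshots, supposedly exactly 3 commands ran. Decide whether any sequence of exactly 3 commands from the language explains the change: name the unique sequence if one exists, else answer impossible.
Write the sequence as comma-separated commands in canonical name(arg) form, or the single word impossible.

impossible

every 3-command combo misses the target.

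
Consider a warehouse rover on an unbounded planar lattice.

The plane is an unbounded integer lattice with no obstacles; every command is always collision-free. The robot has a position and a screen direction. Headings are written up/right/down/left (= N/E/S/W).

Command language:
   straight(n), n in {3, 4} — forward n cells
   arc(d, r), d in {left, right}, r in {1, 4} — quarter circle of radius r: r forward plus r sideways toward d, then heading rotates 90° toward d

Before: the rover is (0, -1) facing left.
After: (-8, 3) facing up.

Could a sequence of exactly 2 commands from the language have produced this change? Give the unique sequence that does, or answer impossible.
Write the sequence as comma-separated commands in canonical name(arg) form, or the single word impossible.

key: running arc(right, 4) before straight(4) would end elsewhere — order is forced
t0: (0, -1) facing left
[1] after straight(4): (-4, -1) facing left
[2] after arc(right, 4): (-8, 3) facing up
no other 2-command option fits: unique.

straight(4), arc(right, 4)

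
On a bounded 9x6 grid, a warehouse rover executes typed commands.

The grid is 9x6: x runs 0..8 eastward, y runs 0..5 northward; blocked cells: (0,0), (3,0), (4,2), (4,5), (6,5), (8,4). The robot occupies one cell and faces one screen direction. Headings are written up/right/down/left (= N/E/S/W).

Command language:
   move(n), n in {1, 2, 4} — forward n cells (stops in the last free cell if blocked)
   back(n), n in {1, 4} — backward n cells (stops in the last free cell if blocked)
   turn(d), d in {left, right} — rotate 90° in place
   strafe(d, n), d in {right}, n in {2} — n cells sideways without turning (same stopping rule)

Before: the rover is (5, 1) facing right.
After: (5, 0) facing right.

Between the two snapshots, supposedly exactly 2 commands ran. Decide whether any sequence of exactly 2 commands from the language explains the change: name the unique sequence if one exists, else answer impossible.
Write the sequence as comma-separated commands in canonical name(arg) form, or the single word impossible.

strafe(right, 2), strafe(right, 2)

key: the first strafe(right, 2) runs into the grid edge before its full distance
start: (5, 1) facing right
1. strafe(right, 2) → (5, 0) facing right
2. strafe(right, 2) → (5, 0) facing right
no rival 2-sequence matches.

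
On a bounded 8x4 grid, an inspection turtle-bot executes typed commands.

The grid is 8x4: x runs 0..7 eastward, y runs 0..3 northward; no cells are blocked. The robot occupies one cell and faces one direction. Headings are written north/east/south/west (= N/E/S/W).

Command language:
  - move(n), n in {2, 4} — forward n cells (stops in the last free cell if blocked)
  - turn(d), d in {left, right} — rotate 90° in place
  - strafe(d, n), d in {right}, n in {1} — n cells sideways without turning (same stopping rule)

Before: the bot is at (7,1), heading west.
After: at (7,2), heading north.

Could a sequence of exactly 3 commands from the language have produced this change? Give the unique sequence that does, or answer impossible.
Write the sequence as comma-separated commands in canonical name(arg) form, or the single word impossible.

strafe(right, 1), turn(right), strafe(right, 1)

key: position moved to (7,2) AND the heading swung to N — translation plus rotation needed
start: at (7,1), heading west
[1] after strafe(right, 1): at (7,2), heading west
[2] after turn(right): at (7,2), heading north
[3] after strafe(right, 1): at (7,2), heading north
no other 3-command option fits: unique.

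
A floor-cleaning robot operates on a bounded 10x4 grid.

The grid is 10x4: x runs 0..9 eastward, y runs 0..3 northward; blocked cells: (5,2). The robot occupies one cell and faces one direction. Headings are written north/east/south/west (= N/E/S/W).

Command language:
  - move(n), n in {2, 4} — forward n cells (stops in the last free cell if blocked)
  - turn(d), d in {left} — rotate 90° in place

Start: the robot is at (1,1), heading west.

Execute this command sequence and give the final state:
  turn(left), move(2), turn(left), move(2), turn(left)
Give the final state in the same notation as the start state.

at (3,0), heading north

t0: at (1,1), heading west
[1] after turn(left): at (1,1), heading south
[2] after move(2): at (1,0), heading south
[3] after turn(left): at (1,0), heading east
[4] after move(2): at (3,0), heading east
[5] after turn(left): at (3,0), heading north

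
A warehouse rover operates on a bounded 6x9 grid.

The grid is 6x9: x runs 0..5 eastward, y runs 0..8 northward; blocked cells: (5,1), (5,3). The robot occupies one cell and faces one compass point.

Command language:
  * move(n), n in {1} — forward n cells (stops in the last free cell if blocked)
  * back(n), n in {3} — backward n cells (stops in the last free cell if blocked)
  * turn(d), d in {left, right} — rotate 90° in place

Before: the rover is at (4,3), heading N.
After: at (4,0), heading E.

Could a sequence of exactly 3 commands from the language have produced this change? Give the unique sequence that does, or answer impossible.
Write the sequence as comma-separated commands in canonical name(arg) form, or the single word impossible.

key: running turn(right) before back(3) would end elsewhere — order is forced
begin: at (4,3), heading N
[1] after back(3): at (4,0), heading N
[2] after back(3): at (4,0), heading N
[3] after turn(right): at (4,0), heading E
uniquely the one of 64 3-step routes that fits.

back(3), back(3), turn(right)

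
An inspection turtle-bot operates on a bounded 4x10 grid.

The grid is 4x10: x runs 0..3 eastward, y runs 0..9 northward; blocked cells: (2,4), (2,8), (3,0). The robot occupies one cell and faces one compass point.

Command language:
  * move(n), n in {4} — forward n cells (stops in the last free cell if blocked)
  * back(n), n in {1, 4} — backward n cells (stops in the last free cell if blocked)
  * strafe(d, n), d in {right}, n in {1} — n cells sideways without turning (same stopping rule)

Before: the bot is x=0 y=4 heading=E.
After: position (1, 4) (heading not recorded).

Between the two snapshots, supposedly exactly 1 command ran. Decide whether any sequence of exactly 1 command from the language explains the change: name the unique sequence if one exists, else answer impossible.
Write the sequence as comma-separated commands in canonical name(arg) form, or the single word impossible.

move(4)

key: move(4) is stopped early by the blocked cell at (2,4)
begin: x=0 y=4 heading=E
step 1 (move(4)): x=1 y=4 heading=E
no other 1-command option fits: unique.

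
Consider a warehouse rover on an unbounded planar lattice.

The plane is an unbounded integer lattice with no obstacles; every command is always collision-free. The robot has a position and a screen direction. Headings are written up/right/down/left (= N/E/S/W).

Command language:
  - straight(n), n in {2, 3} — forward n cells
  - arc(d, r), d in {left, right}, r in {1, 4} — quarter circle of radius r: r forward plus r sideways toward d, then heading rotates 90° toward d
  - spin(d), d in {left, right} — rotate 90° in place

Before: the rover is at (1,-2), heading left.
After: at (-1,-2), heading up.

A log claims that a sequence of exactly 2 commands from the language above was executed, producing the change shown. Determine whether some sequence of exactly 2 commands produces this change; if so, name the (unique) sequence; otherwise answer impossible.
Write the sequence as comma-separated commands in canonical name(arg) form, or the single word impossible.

straight(2), spin(right)

key: running spin(right) before straight(2) would end elsewhere — order is forced
from: at (1,-2), heading left
[1] after straight(2): at (-1,-2), heading left
[2] after spin(right): at (-1,-2), heading up
all 64 alternatives checked — unique.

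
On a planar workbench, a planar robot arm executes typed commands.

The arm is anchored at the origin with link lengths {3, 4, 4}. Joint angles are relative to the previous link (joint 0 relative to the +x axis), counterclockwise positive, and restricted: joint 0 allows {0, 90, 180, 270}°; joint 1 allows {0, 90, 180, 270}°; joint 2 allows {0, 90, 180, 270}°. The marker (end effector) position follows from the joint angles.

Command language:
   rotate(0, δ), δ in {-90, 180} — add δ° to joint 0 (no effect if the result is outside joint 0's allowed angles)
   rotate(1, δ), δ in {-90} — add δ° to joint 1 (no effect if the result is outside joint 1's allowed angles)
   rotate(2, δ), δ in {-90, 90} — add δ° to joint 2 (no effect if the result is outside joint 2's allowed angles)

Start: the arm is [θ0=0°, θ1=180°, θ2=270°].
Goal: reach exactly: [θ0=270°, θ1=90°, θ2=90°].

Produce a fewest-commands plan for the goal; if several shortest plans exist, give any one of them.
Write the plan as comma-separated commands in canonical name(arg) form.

initial: [θ0=0°, θ1=180°, θ2=270°]
[1] after rotate(1, -90): [θ0=0°, θ1=90°, θ2=270°]
[2] after rotate(0, -90): [θ0=270°, θ1=90°, θ2=270°]
[3] after rotate(2, 90): [θ0=270°, θ1=90°, θ2=0°]
[4] after rotate(2, 90): [θ0=270°, θ1=90°, θ2=90°]
nothing shorter than 4 reaches the goal.

rotate(1, -90), rotate(0, -90), rotate(2, 90), rotate(2, 90)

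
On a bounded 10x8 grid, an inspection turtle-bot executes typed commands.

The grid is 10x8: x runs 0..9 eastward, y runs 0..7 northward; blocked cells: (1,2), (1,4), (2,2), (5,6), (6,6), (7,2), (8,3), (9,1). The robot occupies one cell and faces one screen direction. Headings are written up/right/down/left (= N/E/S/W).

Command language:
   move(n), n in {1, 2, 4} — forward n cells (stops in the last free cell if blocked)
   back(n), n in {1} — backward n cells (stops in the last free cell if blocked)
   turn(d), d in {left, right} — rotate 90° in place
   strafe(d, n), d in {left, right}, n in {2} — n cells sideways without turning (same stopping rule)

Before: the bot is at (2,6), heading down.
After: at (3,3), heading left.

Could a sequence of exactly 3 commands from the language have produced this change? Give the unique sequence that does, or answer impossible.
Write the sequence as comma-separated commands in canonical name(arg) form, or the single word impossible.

move(4), turn(right), back(1)

key: cell and facing (now W) both changed — the 3 commands mix motion and turning
t0: at (2,6), heading down
step 1 (move(4)): at (2,3), heading down
step 2 (turn(right)): at (2,3), heading left
step 3 (back(1)): at (3,3), heading left
uniquely the one of 512 3-step routes that fits.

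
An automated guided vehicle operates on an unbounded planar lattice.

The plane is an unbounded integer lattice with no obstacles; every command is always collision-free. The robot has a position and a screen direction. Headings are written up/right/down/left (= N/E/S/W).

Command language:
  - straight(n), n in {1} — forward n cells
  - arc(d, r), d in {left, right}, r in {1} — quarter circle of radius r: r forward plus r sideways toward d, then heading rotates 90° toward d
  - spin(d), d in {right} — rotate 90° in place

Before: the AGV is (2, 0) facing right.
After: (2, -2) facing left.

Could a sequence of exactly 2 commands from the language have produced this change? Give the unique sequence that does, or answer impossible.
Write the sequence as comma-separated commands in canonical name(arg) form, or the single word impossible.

key: position moved to (2,-2) AND the heading swung to W — translation plus rotation needed
t0: (2, 0) facing right
[1] after arc(right, 1): (3, -1) facing down
[2] after arc(right, 1): (2, -2) facing left
no rival 2-sequence matches.

arc(right, 1), arc(right, 1)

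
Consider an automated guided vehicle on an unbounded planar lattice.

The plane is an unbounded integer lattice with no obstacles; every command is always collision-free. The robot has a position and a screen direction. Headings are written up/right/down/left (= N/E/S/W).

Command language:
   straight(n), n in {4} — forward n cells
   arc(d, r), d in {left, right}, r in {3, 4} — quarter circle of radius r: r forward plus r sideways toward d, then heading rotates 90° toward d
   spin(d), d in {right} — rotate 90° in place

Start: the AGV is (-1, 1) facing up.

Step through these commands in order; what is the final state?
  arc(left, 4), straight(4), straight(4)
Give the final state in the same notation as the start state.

from: (-1, 1) facing up
[1] after arc(left, 4): (-5, 5) facing left
[2] after straight(4): (-9, 5) facing left
[3] after straight(4): (-13, 5) facing left

(-13, 5) facing left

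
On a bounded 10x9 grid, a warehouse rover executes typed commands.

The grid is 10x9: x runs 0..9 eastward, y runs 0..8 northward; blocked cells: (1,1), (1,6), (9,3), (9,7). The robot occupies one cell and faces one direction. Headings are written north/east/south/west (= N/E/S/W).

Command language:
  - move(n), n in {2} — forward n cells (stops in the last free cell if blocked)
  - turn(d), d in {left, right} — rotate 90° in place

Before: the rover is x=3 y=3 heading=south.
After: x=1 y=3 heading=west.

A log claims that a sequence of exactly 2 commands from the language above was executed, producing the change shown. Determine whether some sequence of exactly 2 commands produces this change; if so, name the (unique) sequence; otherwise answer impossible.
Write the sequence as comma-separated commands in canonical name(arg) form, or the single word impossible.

key: position moved to (1,3) AND the heading swung to W — translation plus rotation needed
from: x=3 y=3 heading=south
[1] after turn(right): x=3 y=3 heading=west
[2] after move(2): x=1 y=3 heading=west
no rival 2-sequence matches.

turn(right), move(2)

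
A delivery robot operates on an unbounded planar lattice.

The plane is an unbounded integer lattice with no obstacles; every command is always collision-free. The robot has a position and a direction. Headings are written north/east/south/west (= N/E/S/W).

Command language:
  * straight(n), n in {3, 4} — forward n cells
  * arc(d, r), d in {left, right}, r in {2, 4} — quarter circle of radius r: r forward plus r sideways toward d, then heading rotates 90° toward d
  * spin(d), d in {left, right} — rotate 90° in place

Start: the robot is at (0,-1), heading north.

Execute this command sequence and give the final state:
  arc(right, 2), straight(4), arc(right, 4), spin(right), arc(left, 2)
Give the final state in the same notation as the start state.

begin: at (0,-1), heading north
step 1 (arc(right, 2)): at (2,1), heading east
step 2 (straight(4)): at (6,1), heading east
step 3 (arc(right, 4)): at (10,-3), heading south
step 4 (spin(right)): at (10,-3), heading west
step 5 (arc(left, 2)): at (8,-5), heading south

at (8,-5), heading south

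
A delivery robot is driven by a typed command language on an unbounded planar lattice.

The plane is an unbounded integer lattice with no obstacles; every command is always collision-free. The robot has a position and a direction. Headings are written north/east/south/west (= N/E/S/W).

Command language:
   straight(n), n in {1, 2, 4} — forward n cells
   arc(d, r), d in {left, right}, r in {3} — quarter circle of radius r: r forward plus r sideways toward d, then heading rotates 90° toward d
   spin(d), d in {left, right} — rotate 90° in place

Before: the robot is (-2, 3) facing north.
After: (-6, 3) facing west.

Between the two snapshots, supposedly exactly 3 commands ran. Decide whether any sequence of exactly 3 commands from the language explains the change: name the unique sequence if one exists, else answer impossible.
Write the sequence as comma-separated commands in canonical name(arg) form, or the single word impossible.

key: order matters: swapping spin(left) and straight(2) lands elsewhere
initial: (-2, 3) facing north
t=1 spin(left) ⇒ (-2, 3) facing west
t=2 straight(2) ⇒ (-4, 3) facing west
t=3 straight(2) ⇒ (-6, 3) facing west
no rival 3-sequence matches.

spin(left), straight(2), straight(2)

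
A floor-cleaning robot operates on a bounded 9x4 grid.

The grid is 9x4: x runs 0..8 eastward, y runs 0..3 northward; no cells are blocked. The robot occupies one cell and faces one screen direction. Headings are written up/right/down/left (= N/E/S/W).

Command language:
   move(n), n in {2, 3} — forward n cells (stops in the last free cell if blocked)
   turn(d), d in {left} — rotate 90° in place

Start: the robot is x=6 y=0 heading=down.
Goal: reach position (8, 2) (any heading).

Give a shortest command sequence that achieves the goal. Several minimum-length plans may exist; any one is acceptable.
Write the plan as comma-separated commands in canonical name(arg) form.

turn(left), move(3), turn(left), move(2)

t0: x=6 y=0 heading=down
step 1 (turn(left)): x=6 y=0 heading=right
step 2 (move(3)): x=8 y=0 heading=right
step 3 (turn(left)): x=8 y=0 heading=up
step 4 (move(2)): x=8 y=2 heading=up
shorter routes all fall short; 4 is best.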